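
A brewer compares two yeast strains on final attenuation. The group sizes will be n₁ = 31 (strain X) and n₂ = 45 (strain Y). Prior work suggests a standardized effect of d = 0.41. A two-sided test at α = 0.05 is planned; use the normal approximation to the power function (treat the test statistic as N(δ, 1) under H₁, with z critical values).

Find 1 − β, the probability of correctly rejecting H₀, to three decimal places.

Power ≈ 0.420

Noncentrality parameter: δ = d / √(1/n₁ + 1/n₂) = 0.41 / √(1/31 + 1/45) = 1.7566
Critical value for a two-sided test at α = 0.05: z_{α/2} = 1.960.
Power = Φ(δ − 1.960) + Φ(−δ − 1.960) = Φ(-0.203) + Φ(-3.717) = 0.4194 + 0.0001 = 0.4195.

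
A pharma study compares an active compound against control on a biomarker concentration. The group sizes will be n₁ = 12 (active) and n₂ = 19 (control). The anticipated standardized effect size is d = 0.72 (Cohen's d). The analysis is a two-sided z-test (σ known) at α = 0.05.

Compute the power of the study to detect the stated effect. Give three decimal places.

Noncentrality parameter: δ = d / √(1/n₁ + 1/n₂) = 0.72 / √(1/12 + 1/19) = 1.9526
Two-sided α = 0.05 → critical value z_{0.025} = 1.960.
Power = Φ(δ − 1.960) + Φ(−δ − 1.960) = Φ(-0.007) + Φ(-3.913) = 0.4971 + 0.0000 = 0.4971.

Power ≈ 0.497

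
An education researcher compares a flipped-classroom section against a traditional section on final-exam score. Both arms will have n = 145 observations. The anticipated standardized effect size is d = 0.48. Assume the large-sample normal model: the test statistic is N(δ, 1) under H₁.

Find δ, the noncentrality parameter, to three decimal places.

δ ≈ 4.087

The noncentrality parameter scales effect size by the design's sample-size factor: δ = d·√(n/2) = 0.48 × √(145/2) = 4.0871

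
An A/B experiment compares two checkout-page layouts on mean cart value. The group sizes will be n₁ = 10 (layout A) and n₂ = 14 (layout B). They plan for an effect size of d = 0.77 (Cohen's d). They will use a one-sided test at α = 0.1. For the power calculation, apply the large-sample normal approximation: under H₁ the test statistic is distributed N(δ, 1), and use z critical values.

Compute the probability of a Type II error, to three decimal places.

β ≈ 0.282

Noncentrality parameter: δ = d / √(1/n₁ + 1/n₂) = 0.77 / √(1/10 + 1/14) = 1.8597
Critical value for a one-sided test at α = 0.1: z_α = 1.282.
Power = Φ(δ − 1.282) = Φ(0.578) = 0.7184.
Type II error: β = 1 − power = 1 − 0.7184 = 0.2816.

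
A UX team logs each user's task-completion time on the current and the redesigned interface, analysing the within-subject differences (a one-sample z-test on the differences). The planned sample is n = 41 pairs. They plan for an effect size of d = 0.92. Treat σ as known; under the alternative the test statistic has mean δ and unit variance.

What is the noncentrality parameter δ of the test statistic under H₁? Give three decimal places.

δ = d·√n = 0.92 × √41 = 5.8909

δ ≈ 5.891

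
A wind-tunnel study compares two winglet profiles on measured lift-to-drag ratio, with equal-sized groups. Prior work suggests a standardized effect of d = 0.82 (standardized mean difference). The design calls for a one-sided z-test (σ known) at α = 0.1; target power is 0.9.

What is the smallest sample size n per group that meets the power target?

n = 20 per group

For power 0.9 need Φ(δ − z_{0.1}) = 0.9, so δ = z_{0.1} + z_{0.10} = 1.282 + 1.282 = 2.563.
δ = d·√(n/2) ⇒ n = 2(δ/d)² = 2 × (2.563 / 0.82)² = 19.54.
Round up to the next whole unit.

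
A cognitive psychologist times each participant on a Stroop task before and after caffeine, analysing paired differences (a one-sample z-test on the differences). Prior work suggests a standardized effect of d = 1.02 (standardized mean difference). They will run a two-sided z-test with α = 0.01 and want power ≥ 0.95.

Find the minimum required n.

n = 18

For power 0.95 need Φ(δ − z_{0.005}) = 0.95, so δ = z_{0.005} + z_{0.05} = 2.576 + 1.645 = 4.221.
(For δ > 0 the lower-tail rejection region contributes negligibly to power, so the one-term inversion is standard.)
δ = d·√n ⇒ n = (δ/d)² = (4.221 / 1.02)² = 17.12.
Round up to the next whole unit.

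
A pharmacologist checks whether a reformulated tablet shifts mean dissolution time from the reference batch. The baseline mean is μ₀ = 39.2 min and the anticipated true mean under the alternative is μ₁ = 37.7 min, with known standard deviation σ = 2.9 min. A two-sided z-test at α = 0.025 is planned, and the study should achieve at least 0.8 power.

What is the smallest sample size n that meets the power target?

Standardized effect: d = |μ₁ − μ₀| / σ = |37.7 − 39.2| / 2.9 = 0.5172
For power 0.8 need Φ(δ − z_{0.0125}) = 0.8, so δ = z_{0.0125} + z_{0.20} = 2.241 + 0.842 = 3.083.
(Ignoring the negligible lower-tail rejection probability gives the usual closed-form inversion.)
δ = d·√n ⇒ n = (δ/d)² = (3.083 / 0.5172)² = 35.53.
Rounding up, n = 36.

n = 36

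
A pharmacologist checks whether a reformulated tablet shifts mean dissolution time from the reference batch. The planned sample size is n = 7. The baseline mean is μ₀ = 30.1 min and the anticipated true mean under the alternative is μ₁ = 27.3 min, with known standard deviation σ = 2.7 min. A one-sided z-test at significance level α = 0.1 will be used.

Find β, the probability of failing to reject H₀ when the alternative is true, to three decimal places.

Standardized effect: d = |μ₁ − μ₀| / σ = |27.3 − 30.1| / 2.7 = 1.0370
Noncentrality parameter: δ = d·√n = 1.0370 × √7 = 2.7437
One-sided α = 0.1 → critical value z_{0.1} = 1.282.
Power = P(Z > 1.282 − δ) = Φ(1.462) = 0.9282.
Type II error: β = 1 − power = 1 − 0.9282 = 0.0718.

β ≈ 0.072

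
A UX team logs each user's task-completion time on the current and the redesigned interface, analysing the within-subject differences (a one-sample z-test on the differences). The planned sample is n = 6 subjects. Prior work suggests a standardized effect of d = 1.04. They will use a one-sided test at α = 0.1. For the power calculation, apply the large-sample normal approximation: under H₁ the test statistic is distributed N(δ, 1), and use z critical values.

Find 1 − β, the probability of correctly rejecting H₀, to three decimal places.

Noncentrality parameter: δ = d·√n = 1.04 × √6 = 2.5475
Critical value for a one-sided test at α = 0.1: z_α = 1.282.
Power = P(Z > 1.282 − δ) = Φ(1.266) = 0.8972.

Power ≈ 0.897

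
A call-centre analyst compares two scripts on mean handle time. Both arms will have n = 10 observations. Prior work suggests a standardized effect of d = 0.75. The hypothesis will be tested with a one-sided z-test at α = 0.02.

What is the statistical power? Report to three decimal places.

Power ≈ 0.353

Noncentrality parameter: δ = d·√(n/2) = 0.75 × √(10/2) = 1.6771
Critical value for a one-sided test at α = 0.02: z_α = 2.054.
Power = Φ(δ − 2.054) = Φ(-0.377) = 0.3532.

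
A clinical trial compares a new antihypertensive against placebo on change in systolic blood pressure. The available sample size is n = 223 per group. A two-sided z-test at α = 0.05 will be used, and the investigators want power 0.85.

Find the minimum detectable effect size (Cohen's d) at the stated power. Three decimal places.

Required noncentrality: δ = z_{0.025} + z_{0.15} = 1.960 + 1.036 = 2.996.
(Lower-tail contribution to power is negligible for δ > 0.)
δ = d·√(n/2) ⇒ d = δ/√(n/2) = 2.996/√(223/2) = 0.2838.

d ≈ 0.284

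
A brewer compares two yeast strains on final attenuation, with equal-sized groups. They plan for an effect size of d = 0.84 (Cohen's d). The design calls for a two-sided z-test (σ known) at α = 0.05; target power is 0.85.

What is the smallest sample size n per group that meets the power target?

n = 26 per group

Set Φ(δ − 1.960) = 0.85; then δ − 1.960 = Φ⁻¹(0.85) = 1.036, giving δ = 2.996.
(Ignoring the negligible lower-tail rejection probability gives the usual closed-form inversion.)
δ = d·√(n/2) ⇒ n = 2(δ/d)² = 2 × (2.996 / 0.84)² = 25.45.
Rounding up, n = 26 per group.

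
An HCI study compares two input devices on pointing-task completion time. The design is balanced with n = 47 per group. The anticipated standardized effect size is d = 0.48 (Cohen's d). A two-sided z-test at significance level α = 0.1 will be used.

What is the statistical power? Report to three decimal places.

Power ≈ 0.752

Noncentrality parameter: λ = d·√(n/2) = 0.48 × √(47/2) = 2.3269
Critical value for a two-sided test at α = 0.1: z_{α/2} = 1.645.
Power = Φ(λ − 1.645) + Φ(−λ − 1.645) = Φ(0.682) + Φ(-3.972) = 0.7524 + 0.0000 = 0.7524.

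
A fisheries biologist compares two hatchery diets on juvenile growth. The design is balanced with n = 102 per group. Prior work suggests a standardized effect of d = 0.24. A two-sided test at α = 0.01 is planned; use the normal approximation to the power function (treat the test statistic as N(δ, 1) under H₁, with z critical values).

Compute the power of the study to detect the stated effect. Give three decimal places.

Noncentrality parameter: δ = d·√(n/2) = 0.24 × √(102/2) = 1.7139
Critical value for a two-sided test at α = 0.01: z_{α/2} = 2.576.
Power = Φ(δ − 2.576) + Φ(−δ − 2.576) = Φ(-0.862) + Φ(-4.290) = 0.1944 + 0.0000 = 0.1944.

Power ≈ 0.194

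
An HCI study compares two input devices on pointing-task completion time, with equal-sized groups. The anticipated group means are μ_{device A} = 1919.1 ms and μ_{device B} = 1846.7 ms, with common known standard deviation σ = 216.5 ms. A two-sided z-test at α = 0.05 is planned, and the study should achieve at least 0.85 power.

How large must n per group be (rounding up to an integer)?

Standardized effect: d = |μ_{device A} − μ_{device B}| / σ = |1919.1 − 1846.7| / 216.5 = 0.3344
For power 0.85 need Φ(δ − z_{0.025}) = 0.85, so δ = z_{0.025} + z_{0.15} = 1.960 + 1.036 = 2.996.
(Ignoring the negligible lower-tail rejection probability gives the usual closed-form inversion.)
δ = d·√(n/2) ⇒ n = 2(δ/d)² = 2 × (2.996 / 0.3344)² = 160.57.
Rounding up, n = 161 per group.

n = 161 per group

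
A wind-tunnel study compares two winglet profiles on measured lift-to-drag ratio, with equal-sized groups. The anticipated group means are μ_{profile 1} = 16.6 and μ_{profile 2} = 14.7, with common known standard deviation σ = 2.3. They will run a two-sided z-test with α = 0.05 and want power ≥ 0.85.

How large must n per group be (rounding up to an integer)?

Standardized effect: d = |μ_{profile 1} − μ_{profile 2}| / σ = |16.6 − 14.7| / 2.3 = 0.8261
For power 0.85 need Φ(δ − z_{0.025}) = 0.85, so δ = z_{0.025} + z_{0.15} = 1.960 + 1.036 = 2.996.
(The Φ(−δ − z_{α/2}) term is vanishingly small for δ > 0 and is dropped in the standard sample-size formula.)
δ = d·√(n/2) ⇒ n = 2(δ/d)² = 2 × (2.996 / 0.8261)² = 26.31.
Round up to the next whole unit.

n = 27 per group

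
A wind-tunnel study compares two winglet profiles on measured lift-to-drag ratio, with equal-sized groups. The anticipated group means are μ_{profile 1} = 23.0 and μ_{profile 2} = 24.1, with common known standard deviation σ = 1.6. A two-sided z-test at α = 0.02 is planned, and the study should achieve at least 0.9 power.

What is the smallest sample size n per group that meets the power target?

Standardized effect: d = |μ_{profile 1} − μ_{profile 2}| / σ = |23.0 − 24.1| / 1.6 = 0.6875
Set Φ(δ − 2.326) = 0.9; then δ − 2.326 = Φ⁻¹(0.9) = 1.282, giving δ = 3.608.
(Ignoring the negligible lower-tail rejection probability gives the usual closed-form inversion.)
δ = d·√(n/2) ⇒ n = 2(δ/d)² = 2 × (3.608 / 0.6875)² = 55.08.
Rounding up, n = 56 per group.

n = 56 per group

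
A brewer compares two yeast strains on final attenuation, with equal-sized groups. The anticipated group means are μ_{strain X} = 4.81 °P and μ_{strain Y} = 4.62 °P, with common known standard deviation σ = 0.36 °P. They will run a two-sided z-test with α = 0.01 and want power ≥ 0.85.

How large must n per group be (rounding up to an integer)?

n = 94 per group

Standardized effect: d = |μ_{strain X} − μ_{strain Y}| / σ = |4.81 − 4.62| / 0.36 = 0.5278
For power 0.85 need Φ(δ − z_{0.005}) = 0.85, so δ = z_{0.005} + z_{0.15} = 2.576 + 1.036 = 3.612.
(For δ > 0 the lower-tail rejection region contributes negligibly to power, so the one-term inversion is standard.)
δ = d·√(n/2) ⇒ n = 2(δ/d)² = 2 × (3.612 / 0.5278)² = 93.69.
Round up to the next whole unit.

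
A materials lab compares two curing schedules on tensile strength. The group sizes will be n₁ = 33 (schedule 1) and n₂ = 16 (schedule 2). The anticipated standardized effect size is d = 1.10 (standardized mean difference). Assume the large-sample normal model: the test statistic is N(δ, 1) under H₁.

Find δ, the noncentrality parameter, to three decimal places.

δ = d / √(1/n₁ + 1/n₂) = 1.10 / √(1/33 + 1/16) = 3.6109

δ ≈ 3.611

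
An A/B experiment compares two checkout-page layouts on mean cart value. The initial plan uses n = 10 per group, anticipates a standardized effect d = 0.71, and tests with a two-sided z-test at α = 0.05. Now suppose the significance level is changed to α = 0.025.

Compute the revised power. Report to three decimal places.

Power ≈ 0.257

δ = d·√(n/2) = 0.71 × √(10/2) = 1.5876 (unchanged). New critical value: z_{0.0125} = 2.241.
Revised power = Φ(δ − 2.241) + Φ(−δ − 2.241) = Φ(-0.654) + Φ(-3.829) = 0.2566 + 0.0001 = 0.2567.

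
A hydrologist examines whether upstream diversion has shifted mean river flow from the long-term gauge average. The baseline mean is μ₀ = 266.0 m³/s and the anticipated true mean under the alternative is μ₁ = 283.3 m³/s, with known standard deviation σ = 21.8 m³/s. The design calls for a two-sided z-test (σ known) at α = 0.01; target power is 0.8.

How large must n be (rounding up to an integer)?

n = 19

Standardized effect: d = |μ₁ − μ₀| / σ = |283.3 − 266.0| / 21.8 = 0.7936
Set Φ(δ − 2.576) = 0.8; then δ − 2.576 = Φ⁻¹(0.8) = 0.842, giving δ = 3.417.
(For δ > 0 the lower-tail rejection region contributes negligibly to power, so the one-term inversion is standard.)
δ = d·√n ⇒ n = (δ/d)² = (3.417 / 0.7936)² = 18.54.
Round up to the next whole unit.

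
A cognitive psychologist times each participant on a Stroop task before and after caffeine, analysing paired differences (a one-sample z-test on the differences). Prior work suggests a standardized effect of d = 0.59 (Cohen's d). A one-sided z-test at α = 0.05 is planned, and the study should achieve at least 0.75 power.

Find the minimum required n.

n = 16

Set Φ(δ − 1.645) = 0.75; then δ − 1.645 = Φ⁻¹(0.75) = 0.674, giving δ = 2.319.
δ = d·√n ⇒ n = (δ/d)² = (2.319 / 0.59)² = 15.45.
Rounding up, n = 16.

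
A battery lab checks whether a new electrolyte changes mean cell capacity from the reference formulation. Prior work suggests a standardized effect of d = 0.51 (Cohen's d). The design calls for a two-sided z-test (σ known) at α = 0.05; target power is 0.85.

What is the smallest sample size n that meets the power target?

n = 35

For power 0.85 need Φ(δ − z_{0.025}) = 0.85, so δ = z_{0.025} + z_{0.15} = 1.960 + 1.036 = 2.996.
(For δ > 0 the lower-tail rejection region contributes negligibly to power, so the one-term inversion is standard.)
δ = d·√n ⇒ n = (δ/d)² = (2.996 / 0.51)² = 34.52.
Rounding up, n = 35.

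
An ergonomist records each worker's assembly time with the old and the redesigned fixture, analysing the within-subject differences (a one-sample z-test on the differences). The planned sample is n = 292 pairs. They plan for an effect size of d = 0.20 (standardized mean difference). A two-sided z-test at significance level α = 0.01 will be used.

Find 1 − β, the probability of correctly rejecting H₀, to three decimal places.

Power ≈ 0.800

Noncentrality parameter: δ = d·√n = 0.20 × √292 = 3.4176
Critical value for a two-sided test at α = 0.01: z_{α/2} = 2.576.
Power = Φ(δ − 2.576) + Φ(−δ − 2.576) = Φ(0.842) + Φ(-5.993) = 0.8000 + 0.0000 = 0.8000.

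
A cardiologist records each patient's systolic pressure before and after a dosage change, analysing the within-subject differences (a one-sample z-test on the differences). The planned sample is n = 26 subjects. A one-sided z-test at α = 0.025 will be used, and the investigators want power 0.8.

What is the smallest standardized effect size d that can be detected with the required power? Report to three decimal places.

Need Φ(δ − 1.960) = 0.8, so δ = 1.960 + 0.842 = 2.802.
δ = d·√n ⇒ d = δ/√n = 2.802/√26 = 0.5494.

d ≈ 0.549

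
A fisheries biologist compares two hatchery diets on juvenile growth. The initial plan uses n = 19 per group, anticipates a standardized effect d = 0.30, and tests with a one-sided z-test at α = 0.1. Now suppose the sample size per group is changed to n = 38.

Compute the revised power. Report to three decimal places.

Power ≈ 0.510

With n = 38 per group: δ = d·√(n/2) = 0.30 × √(38/2) = 1.3077. Critical value z_{0.1} = 1.282.
Revised power = Φ(δ − 1.282) = Φ(0.026) = 0.5104.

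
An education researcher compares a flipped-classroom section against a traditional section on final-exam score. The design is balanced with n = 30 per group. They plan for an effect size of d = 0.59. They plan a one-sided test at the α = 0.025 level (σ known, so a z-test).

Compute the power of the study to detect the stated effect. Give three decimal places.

Power ≈ 0.627

Noncentrality parameter: δ = d·√(n/2) = 0.59 × √(30/2) = 2.2851
Critical value for a one-sided test at α = 0.025: z_α = 1.960.
Power = Φ(δ − 1.960) = Φ(0.325) = 0.6274.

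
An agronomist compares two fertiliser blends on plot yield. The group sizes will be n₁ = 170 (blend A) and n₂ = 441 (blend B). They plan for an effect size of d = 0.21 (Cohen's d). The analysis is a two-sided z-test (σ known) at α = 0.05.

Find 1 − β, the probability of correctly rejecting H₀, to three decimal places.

Power ≈ 0.643

Noncentrality parameter: δ = d / √(1/n₁ + 1/n₂) = 0.21 / √(1/170 + 1/441) = 2.3262
Critical value for a two-sided test at α = 0.05: z_{α/2} = 1.960.
Power = Φ(δ − 1.960) + Φ(−δ − 1.960) = Φ(0.366) + Φ(-4.286) = 0.6429 + 0.0000 = 0.6429.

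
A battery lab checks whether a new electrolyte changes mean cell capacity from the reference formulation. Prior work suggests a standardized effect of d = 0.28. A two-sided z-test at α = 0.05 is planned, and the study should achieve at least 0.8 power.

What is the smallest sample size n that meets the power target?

n = 101

Set Φ(δ − 1.960) = 0.8; then δ − 1.960 = Φ⁻¹(0.8) = 0.842, giving δ = 2.802.
(For δ > 0 the lower-tail rejection region contributes negligibly to power, so the one-term inversion is standard.)
δ = d·√n ⇒ n = (δ/d)² = (2.802 / 0.28)² = 100.11.
Round up to the next whole unit.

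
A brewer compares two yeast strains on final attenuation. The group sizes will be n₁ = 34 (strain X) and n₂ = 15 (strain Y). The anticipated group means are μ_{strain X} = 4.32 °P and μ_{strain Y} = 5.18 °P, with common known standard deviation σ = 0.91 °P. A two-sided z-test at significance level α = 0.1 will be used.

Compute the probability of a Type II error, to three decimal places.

Standardized effect: d = |μ_{strain X} − μ_{strain Y}| / σ = |4.32 − 5.18| / 0.91 = 0.9451
Noncentrality parameter: δ = d / √(1/n₁ + 1/n₂) = 0.9451 / √(1/34 + 1/15) = 3.0489
Two-sided α = 0.1 → critical value z_{0.05} = 1.645.
Power = Φ(δ − 1.645) + Φ(−δ − 1.645) = Φ(1.404) + Φ(-4.694) = 0.9198 + 0.0000 = 0.9198.
Type II error: β = 1 − power = 1 − 0.9198 = 0.0802.

β ≈ 0.080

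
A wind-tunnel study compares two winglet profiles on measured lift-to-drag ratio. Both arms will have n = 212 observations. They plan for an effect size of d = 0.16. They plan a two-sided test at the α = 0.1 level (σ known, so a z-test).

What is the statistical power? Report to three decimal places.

Power ≈ 0.501

Noncentrality parameter: δ = d·√(n/2) = 0.16 × √(212/2) = 1.6473
Two-sided α = 0.1 → critical value z_{0.05} = 1.645.
Power = Φ(δ − 1.645) + Φ(−δ − 1.645) = Φ(0.002) + Φ(-3.292) = 0.5010 + 0.0005 = 0.5015.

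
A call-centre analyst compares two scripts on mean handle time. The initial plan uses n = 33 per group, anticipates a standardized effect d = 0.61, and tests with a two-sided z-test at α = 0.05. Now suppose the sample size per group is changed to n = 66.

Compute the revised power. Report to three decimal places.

With n = 66 per group: δ = d·√(n/2) = 0.61 × √(66/2) = 3.5042. Critical value z_{0.025} = 1.960.
Revised power = Φ(δ − 1.960) + Φ(−δ − 1.960) = Φ(1.544) + Φ(-5.464) = 0.9387 + 0.0000 = 0.9387.

Power ≈ 0.939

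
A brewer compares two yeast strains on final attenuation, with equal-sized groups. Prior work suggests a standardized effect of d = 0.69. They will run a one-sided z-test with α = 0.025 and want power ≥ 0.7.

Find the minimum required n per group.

Set Φ(δ − 1.960) = 0.7; then δ − 1.960 = Φ⁻¹(0.7) = 0.524, giving δ = 2.484.
δ = d·√(n/2) ⇒ n = 2(δ/d)² = 2 × (2.484 / 0.69)² = 25.93.
Round up to the next whole unit.

n = 26 per group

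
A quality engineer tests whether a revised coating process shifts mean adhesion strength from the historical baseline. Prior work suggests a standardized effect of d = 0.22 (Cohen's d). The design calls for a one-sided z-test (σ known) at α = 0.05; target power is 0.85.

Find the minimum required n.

Set Φ(δ − 1.645) = 0.85; then δ − 1.645 = Φ⁻¹(0.85) = 1.036, giving δ = 2.681.
δ = d·√n ⇒ n = (δ/d)² = (2.681 / 0.22)² = 148.54.
Round up to the next whole unit.

n = 149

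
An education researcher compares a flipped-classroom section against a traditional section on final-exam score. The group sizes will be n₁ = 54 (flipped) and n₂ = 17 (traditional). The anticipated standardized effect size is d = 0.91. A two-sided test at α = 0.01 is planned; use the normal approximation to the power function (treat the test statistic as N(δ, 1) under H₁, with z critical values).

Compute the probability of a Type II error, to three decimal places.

β ≈ 0.243

Noncentrality parameter: δ = d / √(1/n₁ + 1/n₂) = 0.91 / √(1/54 + 1/17) = 3.2722
Two-sided α = 0.01 → critical value z_{0.005} = 2.576.
Power = Φ(δ − 2.576) + Φ(−δ − 2.576) = Φ(0.696) + Φ(-5.848) = 0.7569 + 0.0000 = 0.7569.
Type II error: β = 1 − power = 1 − 0.7569 = 0.2431.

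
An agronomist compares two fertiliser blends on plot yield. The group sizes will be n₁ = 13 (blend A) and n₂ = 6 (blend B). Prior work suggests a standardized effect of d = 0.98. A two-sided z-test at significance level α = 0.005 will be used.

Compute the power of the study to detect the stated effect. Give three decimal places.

Noncentrality parameter: δ = d / √(1/n₁ + 1/n₂) = 0.98 / √(1/13 + 1/6) = 1.9856
Two-sided α = 0.005 → critical value z_{0.0025} = 2.807.
Power = Φ(δ − 2.807) + Φ(−δ − 2.807) = Φ(-0.821) + Φ(-4.793) = 0.2057 + 0.0000 = 0.2057.

Power ≈ 0.206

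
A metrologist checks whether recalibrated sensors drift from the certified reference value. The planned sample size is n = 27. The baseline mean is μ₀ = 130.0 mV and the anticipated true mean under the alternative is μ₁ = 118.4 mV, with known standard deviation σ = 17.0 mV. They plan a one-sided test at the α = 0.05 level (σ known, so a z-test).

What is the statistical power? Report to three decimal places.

Power ≈ 0.971

Standardized effect: d = |μ₁ − μ₀| / σ = |118.4 − 130.0| / 17.0 = 0.6824
Noncentrality parameter: λ = d·√n = 0.6824 × √27 = 3.5456
One-sided α = 0.05 → critical value z_{0.05} = 1.645.
Power = P(Z > 1.645 − λ) = Φ(1.901) = 0.9713.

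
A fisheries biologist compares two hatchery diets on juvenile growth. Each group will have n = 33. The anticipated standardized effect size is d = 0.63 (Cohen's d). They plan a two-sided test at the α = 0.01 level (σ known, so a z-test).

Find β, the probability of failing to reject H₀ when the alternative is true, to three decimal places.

Noncentrality parameter: δ = d·√(n/2) = 0.63 × √(33/2) = 2.5591
Two-sided α = 0.01 → critical value z_{0.005} = 2.576.
Power = Φ(δ − 2.576) + Φ(−δ − 2.576) = Φ(-0.017) + Φ(-5.135) = 0.4933 + 0.0000 = 0.4933.
Type II error: β = 1 − power = 1 − 0.4933 = 0.5067.

β ≈ 0.507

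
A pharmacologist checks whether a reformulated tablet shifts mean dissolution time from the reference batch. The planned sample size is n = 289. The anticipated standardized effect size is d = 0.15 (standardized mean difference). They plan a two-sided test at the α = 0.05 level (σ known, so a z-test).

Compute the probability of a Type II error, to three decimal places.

Noncentrality parameter: λ = d·√n = 0.15 × √289 = 2.5500
Two-sided α = 0.05 → critical value z_{0.025} = 1.960.
Power = Φ(λ − 1.960) + Φ(−λ − 1.960) = Φ(0.590) + Φ(-4.510) = 0.7224 + 0.0000 = 0.7224.
Type II error: β = 1 − power = 1 − 0.7224 = 0.2776.

β ≈ 0.278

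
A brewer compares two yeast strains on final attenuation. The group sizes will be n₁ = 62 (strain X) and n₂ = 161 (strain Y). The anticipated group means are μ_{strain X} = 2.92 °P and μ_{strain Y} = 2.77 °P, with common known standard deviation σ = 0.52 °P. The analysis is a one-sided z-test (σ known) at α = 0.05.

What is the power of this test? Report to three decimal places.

Standardized effect: d = |μ_{strain X} − μ_{strain Y}| / σ = |2.92 − 2.77| / 0.52 = 0.2885
Noncentrality parameter: δ = d / √(1/n₁ + 1/n₂) = 0.2885 / √(1/62 + 1/161) = 1.9299
One-sided α = 0.05 → critical value z_{0.05} = 1.645.
Power = P(Z > 1.645 − δ) = Φ(0.285) = 0.6122.

Power ≈ 0.612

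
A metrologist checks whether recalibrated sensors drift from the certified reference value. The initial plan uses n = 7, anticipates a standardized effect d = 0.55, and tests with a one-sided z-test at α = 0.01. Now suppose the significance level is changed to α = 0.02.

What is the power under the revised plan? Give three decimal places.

Power ≈ 0.275

δ = d·√n = 0.55 × √7 = 1.4552 (unchanged). New critical value: z_{0.02} = 2.054.
Revised power = Φ(δ − 2.054) = Φ(-0.599) = 0.2747.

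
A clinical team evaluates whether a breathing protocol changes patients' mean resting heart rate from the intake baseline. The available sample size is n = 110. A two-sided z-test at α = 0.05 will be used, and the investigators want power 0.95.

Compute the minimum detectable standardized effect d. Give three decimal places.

d ≈ 0.344

Required noncentrality: δ = z_{0.025} + z_{0.05} = 1.960 + 1.645 = 3.605.
(Lower-tail contribution to power is negligible for δ > 0.)
δ = d·√n ⇒ d = δ/√n = 3.605/√110 = 0.3437.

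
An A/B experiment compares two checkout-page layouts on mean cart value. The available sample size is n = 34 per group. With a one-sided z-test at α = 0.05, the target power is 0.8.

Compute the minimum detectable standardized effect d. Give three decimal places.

d ≈ 0.603

Need Φ(δ − 1.645) = 0.8, so δ = 1.645 + 0.842 = 2.486.
δ = d·√(n/2) ⇒ d = δ/√(n/2) = 2.486/√(34/2) = 0.6031.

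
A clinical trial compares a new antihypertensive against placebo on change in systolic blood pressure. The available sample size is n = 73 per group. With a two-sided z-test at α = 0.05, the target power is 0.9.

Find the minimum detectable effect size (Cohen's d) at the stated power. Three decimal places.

Required noncentrality: δ = z_{0.025} + z_{0.10} = 1.960 + 1.282 = 3.242.
(The second rejection-region term Φ(−δ − z_{α/2}) is negligible and dropped.)
δ = d·√(n/2) ⇒ d = δ/√(n/2) = 3.242/√(73/2) = 0.5365.

d ≈ 0.537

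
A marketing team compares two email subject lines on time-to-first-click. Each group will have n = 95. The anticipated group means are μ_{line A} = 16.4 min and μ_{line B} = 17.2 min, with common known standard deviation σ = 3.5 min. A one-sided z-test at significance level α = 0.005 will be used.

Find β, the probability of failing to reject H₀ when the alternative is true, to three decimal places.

β ≈ 0.841

Standardized effect: d = |μ_{line A} − μ_{line B}| / σ = |16.4 − 17.2| / 3.5 = 0.2286
Noncentrality parameter: δ = d·√(n/2) = 0.2286 × √(95/2) = 1.5753
One-sided α = 0.005 → critical value z_{0.005} = 2.576.
Power = Φ(δ − 2.576) = Φ(-1.001) = 0.1585.
Type II error: β = 1 − power = 1 − 0.1585 = 0.8415.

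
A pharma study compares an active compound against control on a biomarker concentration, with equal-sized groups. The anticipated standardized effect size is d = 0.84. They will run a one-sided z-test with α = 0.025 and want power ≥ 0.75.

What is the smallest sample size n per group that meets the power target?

For power 0.75 need Φ(δ − z_{0.025}) = 0.75, so δ = z_{0.025} + z_{0.25} = 1.960 + 0.674 = 2.634.
δ = d·√(n/2) ⇒ n = 2(δ/d)² = 2 × (2.634 / 0.84)² = 19.67.
Rounding up, n = 20 per group.

n = 20 per group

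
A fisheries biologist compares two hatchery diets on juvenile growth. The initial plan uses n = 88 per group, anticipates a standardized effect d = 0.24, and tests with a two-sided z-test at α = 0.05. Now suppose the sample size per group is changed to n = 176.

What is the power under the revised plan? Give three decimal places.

With n = 176 per group: δ = d·√(n/2) = 0.24 × √(176/2) = 2.2514. Critical value z_{0.025} = 1.960.
Revised power = Φ(δ − 1.960) + Φ(−δ − 1.960) = Φ(0.291) + Φ(-4.211) = 0.6146 + 0.0000 = 0.6147.

Power ≈ 0.615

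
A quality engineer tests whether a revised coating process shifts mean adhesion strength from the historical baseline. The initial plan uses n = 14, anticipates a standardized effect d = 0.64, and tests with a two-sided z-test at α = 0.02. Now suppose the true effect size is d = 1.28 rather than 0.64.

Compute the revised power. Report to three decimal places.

Power ≈ 0.993

With d = 1.28: δ = d·√n = 1.28 × √14 = 4.7893. Critical value z_{0.01} = 2.326.
Revised power = Φ(δ − 2.326) + Φ(−δ − 2.326) = Φ(2.463) + Φ(-7.116) = 0.9931 + 0.0000 = 0.9931.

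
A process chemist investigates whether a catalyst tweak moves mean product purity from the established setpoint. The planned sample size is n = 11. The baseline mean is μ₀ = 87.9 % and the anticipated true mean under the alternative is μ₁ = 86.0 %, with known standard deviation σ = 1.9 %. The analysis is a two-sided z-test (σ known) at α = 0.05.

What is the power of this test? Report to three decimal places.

Power ≈ 0.913

Standardized effect: d = |μ₁ − μ₀| / σ = |86.0 − 87.9| / 1.9 = 1.0000
Noncentrality parameter: δ = d·√n = 1.0000 × √11 = 3.3166
Critical value for a two-sided test at α = 0.05: z_{α/2} = 1.960.
Power = Φ(δ − 1.960) + Φ(−δ − 1.960) = Φ(1.357) + Φ(-5.277) = 0.9126 + 0.0000 = 0.9126.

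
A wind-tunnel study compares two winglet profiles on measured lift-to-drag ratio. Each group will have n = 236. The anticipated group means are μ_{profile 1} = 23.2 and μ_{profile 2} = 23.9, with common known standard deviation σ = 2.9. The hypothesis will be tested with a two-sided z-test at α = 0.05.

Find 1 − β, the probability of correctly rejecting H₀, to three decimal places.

Standardized effect: d = |μ_{profile 1} − μ_{profile 2}| / σ = |23.2 − 23.9| / 2.9 = 0.2414
Noncentrality parameter: δ = d·√(n/2) = 0.2414 × √(236/2) = 2.6221
Two-sided α = 0.05 → critical value z_{0.025} = 1.960.
Power = Φ(δ − 1.960) + Φ(−δ − 1.960) = Φ(0.662) + Φ(-4.582) = 0.7460 + 0.0000 = 0.7460.

Power ≈ 0.746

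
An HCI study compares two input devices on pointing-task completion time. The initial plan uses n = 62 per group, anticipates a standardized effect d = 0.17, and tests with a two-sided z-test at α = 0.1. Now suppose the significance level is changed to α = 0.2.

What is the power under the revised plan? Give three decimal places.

Power ≈ 0.382

δ = d·√(n/2) = 0.17 × √(62/2) = 0.9465 (unchanged). New critical value: z_{0.1} = 1.282.
Revised power = Φ(δ − 1.282) + Φ(−δ − 1.282) = Φ(-0.335) + Φ(-2.228) = 0.3688 + 0.0129 = 0.3817.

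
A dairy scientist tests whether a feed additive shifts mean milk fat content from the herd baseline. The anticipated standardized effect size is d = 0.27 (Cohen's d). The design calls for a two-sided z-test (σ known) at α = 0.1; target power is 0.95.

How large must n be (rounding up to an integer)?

For power 0.95 need Φ(δ − z_{0.05}) = 0.95, so δ = z_{0.05} + z_{0.05} = 1.645 + 1.645 = 3.290.
(Ignoring the negligible lower-tail rejection probability gives the usual closed-form inversion.)
δ = d·√n ⇒ n = (δ/d)² = (3.290 / 0.27)² = 148.45.
Rounding up, n = 149.

n = 149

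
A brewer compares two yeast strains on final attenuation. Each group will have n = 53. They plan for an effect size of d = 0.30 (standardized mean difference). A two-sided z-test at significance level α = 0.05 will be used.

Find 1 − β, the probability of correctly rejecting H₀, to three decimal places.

Noncentrality parameter: δ = d·√(n/2) = 0.30 × √(53/2) = 1.5443
Two-sided α = 0.05 → critical value z_{0.025} = 1.960.
Power = Φ(δ − 1.960) + Φ(−δ − 1.960) = Φ(-0.416) + Φ(-3.504) = 0.3388 + 0.0002 = 0.3391.

Power ≈ 0.339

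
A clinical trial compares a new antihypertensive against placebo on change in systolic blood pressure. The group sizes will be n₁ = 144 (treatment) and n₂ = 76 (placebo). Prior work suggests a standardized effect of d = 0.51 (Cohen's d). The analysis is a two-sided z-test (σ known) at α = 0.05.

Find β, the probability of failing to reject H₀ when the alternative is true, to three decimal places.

Noncentrality parameter: δ = d / √(1/n₁ + 1/n₂) = 0.51 / √(1/144 + 1/76) = 3.5971
Critical value for a two-sided test at α = 0.05: z_{α/2} = 1.960.
Power = Φ(δ − 1.960) + Φ(−δ − 1.960) = Φ(1.637) + Φ(-5.557) = 0.9492 + 0.0000 = 0.9492.
Type II error: β = 1 − power = 1 − 0.9492 = 0.0508.

β ≈ 0.051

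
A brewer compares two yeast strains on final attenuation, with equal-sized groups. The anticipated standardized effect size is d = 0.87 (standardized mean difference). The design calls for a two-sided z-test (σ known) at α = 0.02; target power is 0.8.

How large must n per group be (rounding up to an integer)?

n = 27 per group

For power 0.8 need Φ(δ − z_{0.01}) = 0.8, so δ = z_{0.01} + z_{0.20} = 2.326 + 0.842 = 3.168.
(Ignoring the negligible lower-tail rejection probability gives the usual closed-form inversion.)
δ = d·√(n/2) ⇒ n = 2(δ/d)² = 2 × (3.168 / 0.87)² = 26.52.
Rounding up, n = 27 per group.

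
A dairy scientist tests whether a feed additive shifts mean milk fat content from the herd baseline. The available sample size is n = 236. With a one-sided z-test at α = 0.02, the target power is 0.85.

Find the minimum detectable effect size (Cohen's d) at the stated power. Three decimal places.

d ≈ 0.201

Required noncentrality: δ = z_{0.02} + z_{0.15} = 2.054 + 1.036 = 3.090.
δ = d·√n ⇒ d = δ/√n = 3.090/√236 = 0.2012.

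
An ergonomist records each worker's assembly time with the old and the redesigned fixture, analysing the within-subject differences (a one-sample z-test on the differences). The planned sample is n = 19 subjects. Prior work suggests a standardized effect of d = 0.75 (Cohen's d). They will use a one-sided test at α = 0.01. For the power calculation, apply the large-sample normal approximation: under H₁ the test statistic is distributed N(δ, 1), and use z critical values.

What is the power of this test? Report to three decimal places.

Power ≈ 0.827

Noncentrality parameter: δ = d·√n = 0.75 × √19 = 3.2692
One-sided α = 0.01 → critical value z_{0.01} = 2.326.
Power = Φ(δ − 2.326) = Φ(0.943) = 0.8271.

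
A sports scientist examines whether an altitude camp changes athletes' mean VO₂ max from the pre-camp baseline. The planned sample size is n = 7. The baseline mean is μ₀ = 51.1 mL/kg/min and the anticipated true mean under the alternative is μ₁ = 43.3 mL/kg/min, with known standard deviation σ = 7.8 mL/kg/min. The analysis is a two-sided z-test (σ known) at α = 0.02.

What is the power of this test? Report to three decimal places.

Power ≈ 0.625

Standardized effect: d = |μ₁ − μ₀| / σ = |43.3 − 51.1| / 7.8 = 1.0000
Noncentrality parameter: δ = d·√n = 1.0000 × √7 = 2.6458
Critical value for a two-sided test at α = 0.02: z_{α/2} = 2.326.
Power = Φ(δ − 2.326) + Φ(−δ − 2.326) = Φ(0.319) + Φ(-4.972) = 0.6253 + 0.0000 = 0.6253.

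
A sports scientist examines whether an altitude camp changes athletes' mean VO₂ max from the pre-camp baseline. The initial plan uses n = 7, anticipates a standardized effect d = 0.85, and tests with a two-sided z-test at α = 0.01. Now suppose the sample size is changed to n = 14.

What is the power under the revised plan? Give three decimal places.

With n = 14: δ = d·√n = 0.85 × √14 = 3.1804. Critical value z_{0.005} = 2.576.
Revised power = Φ(δ − 2.576) + Φ(−δ − 2.576) = Φ(0.605) + Φ(-5.756) = 0.7273 + 0.0000 = 0.7273.

Power ≈ 0.727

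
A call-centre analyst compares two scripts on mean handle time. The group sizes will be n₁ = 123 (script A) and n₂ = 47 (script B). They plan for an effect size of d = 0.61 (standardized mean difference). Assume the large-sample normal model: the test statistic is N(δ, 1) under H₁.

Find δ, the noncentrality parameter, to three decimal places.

The noncentrality parameter scales effect size by the design's sample-size factor: δ = d / √(1/n₁ + 1/n₂) = 0.61 / √(1/123 + 1/47) = 3.5572

δ ≈ 3.557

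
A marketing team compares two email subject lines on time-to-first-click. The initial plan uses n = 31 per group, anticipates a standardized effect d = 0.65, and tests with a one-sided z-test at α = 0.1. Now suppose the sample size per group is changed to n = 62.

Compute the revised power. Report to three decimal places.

Power ≈ 0.990

With n = 62 per group: δ = d·√(n/2) = 0.65 × √(62/2) = 3.6190. Critical value z_{0.1} = 1.282.
Revised power = Φ(δ − 1.282) = Φ(2.337) = 0.9903.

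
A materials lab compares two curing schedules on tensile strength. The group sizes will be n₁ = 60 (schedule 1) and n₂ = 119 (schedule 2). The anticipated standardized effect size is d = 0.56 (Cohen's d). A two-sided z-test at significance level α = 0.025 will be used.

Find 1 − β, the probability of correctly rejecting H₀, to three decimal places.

Power ≈ 0.902

Noncentrality parameter: δ = d / √(1/n₁ + 1/n₂) = 0.56 / √(1/60 + 1/119) = 3.5368
Two-sided α = 0.025 → critical value z_{0.0125} = 2.241.
Power = Φ(δ − 2.241) + Φ(−δ − 2.241) = Φ(1.295) + Φ(-5.778) = 0.9024 + 0.0000 = 0.9024.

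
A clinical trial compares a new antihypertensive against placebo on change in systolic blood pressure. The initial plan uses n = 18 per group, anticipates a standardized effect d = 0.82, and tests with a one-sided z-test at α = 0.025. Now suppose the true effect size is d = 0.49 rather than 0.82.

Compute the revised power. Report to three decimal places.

Power ≈ 0.312

With d = 0.49: δ = d·√(n/2) = 0.49 × √(18/2) = 1.4700. Critical value z_{0.025} = 1.960.
Revised power = Φ(δ − 1.960) = Φ(-0.490) = 0.3121.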